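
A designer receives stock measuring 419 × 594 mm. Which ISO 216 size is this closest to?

A2 (420 × 594 mm)

Aspect ratio 594/419 ≈ 1.418 — close to the ISO √2 ≈ 1.414.
In the A-series (A0 area = 1 m²): A2 = 420 × 594 mm.
Off by 1 mm total — nearest standard size.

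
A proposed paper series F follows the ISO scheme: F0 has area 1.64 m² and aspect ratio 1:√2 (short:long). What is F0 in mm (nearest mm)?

Let the short side be w mm. Then w · w√2 = 1.64 m² = 1,640,000 mm².
w² = 1,640,000/√2, so w ≈ 1076.9 mm; long side = w√2 ≈ 1522.9 mm.

1077 × 1523 mm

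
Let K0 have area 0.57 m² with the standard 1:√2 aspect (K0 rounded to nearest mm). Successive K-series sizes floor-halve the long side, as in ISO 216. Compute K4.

158 × 224 mm

Let K0's short side be w mm. w · w√2 = 0.57 m² = 570,000 mm², so w ≈ 634.9 mm and w√2 ≈ 897.8 mm → K0 = 635 × 898 mm.
K1: ⌊898/2⌋ × 635 = 449 × 635 mm
K2: ⌊635/2⌋ × 449 = 317 × 449 mm
K3: ⌊449/2⌋ × 317 = 224 × 317 mm
K4: ⌊317/2⌋ × 224 = 158 × 224 mm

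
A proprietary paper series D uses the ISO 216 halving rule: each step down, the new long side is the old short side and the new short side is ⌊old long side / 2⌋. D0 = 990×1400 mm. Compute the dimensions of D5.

175 × 247 mm

D1: ⌊1400/2⌋ × 990 = 700 × 990 mm
D2: ⌊990/2⌋ × 700 = 495 × 700 mm
D3: ⌊700/2⌋ × 495 = 350 × 495 mm
D4: ⌊495/2⌋ × 350 = 247 × 350 mm
D5: ⌊350/2⌋ × 247 = 175 × 247 mm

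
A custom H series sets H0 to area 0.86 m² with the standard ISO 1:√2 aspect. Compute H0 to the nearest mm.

Let the short side be w mm. Then w · w√2 = 0.86 m² = 860,000 mm².
w² = 860,000/√2, so w ≈ 779.8 mm; long side = w√2 ≈ 1102.8 mm.

780 × 1103 mm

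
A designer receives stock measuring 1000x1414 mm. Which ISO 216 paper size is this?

Aspect ratio 1414/1000 ≈ 1.414 — close to the ISO √2 ≈ 1.414.
In the B-series (B0 = 1000 × 1414 mm): B0 = 1000 × 1414 mm.

B0 (1000 × 1414 mm)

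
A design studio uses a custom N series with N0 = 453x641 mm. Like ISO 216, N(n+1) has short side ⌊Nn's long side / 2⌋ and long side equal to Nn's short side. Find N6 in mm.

56 × 80 mm

N1: ⌊641/2⌋ × 453 = 320 × 453 mm
N2: ⌊453/2⌋ × 320 = 226 × 320 mm
N3: ⌊320/2⌋ × 226 = 160 × 226 mm
N4: ⌊226/2⌋ × 160 = 113 × 160 mm
N5: ⌊160/2⌋ × 113 = 80 × 113 mm
N6: ⌊113/2⌋ × 80 = 56 × 80 mm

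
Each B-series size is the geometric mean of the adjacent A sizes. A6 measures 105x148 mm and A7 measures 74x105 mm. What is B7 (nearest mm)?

88 × 125 mm

Short side: √(105 · 74) = √7770 ≈ 88.1 → 88 mm
Long side: √(148 · 105) = √15540 ≈ 124.7 → 125 mm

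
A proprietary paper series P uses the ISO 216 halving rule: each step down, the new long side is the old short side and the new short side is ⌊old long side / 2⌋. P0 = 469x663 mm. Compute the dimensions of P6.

58 × 82 mm

P1 = 331 × 469 mm (from P0 by 1 halving).
P2: ⌊469/2⌋ × 331 = 234 × 331 mm
P3: ⌊331/2⌋ × 234 = 165 × 234 mm
P4: ⌊234/2⌋ × 165 = 117 × 165 mm
P5: ⌊165/2⌋ × 117 = 82 × 117 mm
P6: ⌊117/2⌋ × 82 = 58 × 82 mm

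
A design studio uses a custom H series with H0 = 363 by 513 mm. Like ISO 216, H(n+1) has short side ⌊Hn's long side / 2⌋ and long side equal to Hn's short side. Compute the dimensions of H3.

128 × 181 mm

H1: ⌊513/2⌋ × 363 = 256 × 363 mm
H2: ⌊363/2⌋ × 256 = 181 × 256 mm
H3: ⌊256/2⌋ × 181 = 128 × 181 mm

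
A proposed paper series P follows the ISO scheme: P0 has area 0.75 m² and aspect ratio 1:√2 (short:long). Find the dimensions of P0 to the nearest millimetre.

728 × 1030 mm

Let the short side be w mm. Then w · w√2 = 0.75 m² = 750,000 mm².
w² = 750,000/√2, so w ≈ 728.2 mm; long side = w√2 ≈ 1029.9 mm.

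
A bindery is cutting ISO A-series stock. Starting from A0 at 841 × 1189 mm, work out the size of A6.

A1: ⌊1189/2⌋ × 841 = 594 × 841 mm
A2: ⌊841/2⌋ × 594 = 420 × 594 mm
A3: ⌊594/2⌋ × 420 = 297 × 420 mm
A4: ⌊420/2⌋ × 297 = 210 × 297 mm
A5: ⌊297/2⌋ × 210 = 148 × 210 mm
A6: ⌊210/2⌋ × 148 = 105 × 148 mm

105 × 148 mm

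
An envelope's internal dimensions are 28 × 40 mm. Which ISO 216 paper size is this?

Aspect ratio 40/28 ≈ 1.429 — close to the ISO √2 ≈ 1.414.
In the C-series (envelope sizes, between A and B): C10 = 28 × 40 mm.

C10 (28 × 40 mm)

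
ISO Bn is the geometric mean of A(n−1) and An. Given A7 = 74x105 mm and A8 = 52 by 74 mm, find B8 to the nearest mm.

Short side: √(74 · 52) = √3848 ≈ 62.0 → 62 mm
Long side: √(105 · 74) = √7770 ≈ 88.1 → 88 mm

62 × 88 mm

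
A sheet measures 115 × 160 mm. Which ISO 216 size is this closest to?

C6 (114 × 162 mm)

Aspect ratio 160/115 ≈ 1.391 (ISO target is √2 ≈ 1.414).
In the C-series (envelope sizes, between A and B): C6 = 114 × 162 mm.
Off by 3 mm total — nearest standard size.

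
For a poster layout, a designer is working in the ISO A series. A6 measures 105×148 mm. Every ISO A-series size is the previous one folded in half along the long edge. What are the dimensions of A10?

26 × 37 mm

A7: ⌊148/2⌋ × 105 = 74 × 105 mm
A8: ⌊105/2⌋ × 74 = 52 × 74 mm
A9: ⌊74/2⌋ × 52 = 37 × 52 mm
A10: ⌊52/2⌋ × 37 = 26 × 37 mm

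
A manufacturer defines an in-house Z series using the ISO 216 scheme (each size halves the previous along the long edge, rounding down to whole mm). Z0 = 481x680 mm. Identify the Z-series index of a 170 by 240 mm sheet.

Z3

Z0: 481 × 680 mm
Z1: 340 × 481 mm
Z2: 240 × 340 mm
Z3: 170 × 240 mm
Z4: 120 × 170 mm
→ matches Z3.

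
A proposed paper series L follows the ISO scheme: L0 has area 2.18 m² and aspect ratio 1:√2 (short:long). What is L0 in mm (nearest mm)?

Let the short side be w mm. Then w · w√2 = 2.18 m² = 2,180,000 mm².
w² = 2,180,000/√2, so w ≈ 1241.6 mm; long side = w√2 ≈ 1755.8 mm.

1242 × 1756 mm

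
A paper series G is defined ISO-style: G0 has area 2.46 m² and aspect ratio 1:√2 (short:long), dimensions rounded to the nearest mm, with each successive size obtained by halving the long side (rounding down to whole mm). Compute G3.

466 × 659 mm

Let G0's short side be w mm. w · w√2 = 2.46 m² = 2,460,000 mm², so w ≈ 1318.9 mm and w√2 ≈ 1865.2 mm → G0 = 1319 × 1865 mm.
G1: ⌊1865/2⌋ × 1319 = 932 × 1319 mm
G2: ⌊1319/2⌋ × 932 = 659 × 932 mm
G3: ⌊932/2⌋ × 659 = 466 × 659 mm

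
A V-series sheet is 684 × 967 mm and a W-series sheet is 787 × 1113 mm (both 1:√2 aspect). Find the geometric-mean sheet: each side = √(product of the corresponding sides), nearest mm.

Short side: √(684 · 787) = √538308 ≈ 733.7 → 734 mm
Long side: √(967 · 1113) = √1076271 ≈ 1037.4 → 1037 mm

734 × 1037 mm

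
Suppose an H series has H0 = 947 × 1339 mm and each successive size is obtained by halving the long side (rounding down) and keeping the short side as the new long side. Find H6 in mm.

118 × 167 mm

H1: ⌊1339/2⌋ × 947 = 669 × 947 mm
H2: ⌊947/2⌋ × 669 = 473 × 669 mm
H3: ⌊669/2⌋ × 473 = 334 × 473 mm
H4: ⌊473/2⌋ × 334 = 236 × 334 mm
H5: ⌊334/2⌋ × 236 = 167 × 236 mm
H6: ⌊236/2⌋ × 167 = 118 × 167 mm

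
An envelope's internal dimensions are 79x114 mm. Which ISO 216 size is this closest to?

Aspect ratio 114/79 ≈ 1.443 (ISO target is √2 ≈ 1.414).
In the C-series (envelope sizes, between A and B): C7 = 81 × 114 mm.
Off by 2 mm total — nearest standard size.

C7 (81 × 114 mm)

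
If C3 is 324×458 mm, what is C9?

40 × 57 mm

C4: ⌊458/2⌋ × 324 = 229 × 324 mm
C5: ⌊324/2⌋ × 229 = 162 × 229 mm
C6: ⌊229/2⌋ × 162 = 114 × 162 mm
C7: ⌊162/2⌋ × 114 = 81 × 114 mm
C8: ⌊114/2⌋ × 81 = 57 × 81 mm
C9: ⌊81/2⌋ × 57 = 40 × 57 mm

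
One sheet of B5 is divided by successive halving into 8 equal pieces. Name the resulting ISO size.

8 = 2^3, so 3 halving steps.
B5 → B6 → … → B8 after 3 steps.

B8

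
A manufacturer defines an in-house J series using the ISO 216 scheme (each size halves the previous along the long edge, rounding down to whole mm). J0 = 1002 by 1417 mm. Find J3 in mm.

J1: ⌊1417/2⌋ × 1002 = 708 × 1002 mm
J2: ⌊1002/2⌋ × 708 = 501 × 708 mm
J3: ⌊708/2⌋ × 501 = 354 × 501 mm

354 × 501 mm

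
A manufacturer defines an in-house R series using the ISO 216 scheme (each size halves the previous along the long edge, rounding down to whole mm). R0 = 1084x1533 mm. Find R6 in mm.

R1: ⌊1533/2⌋ × 1084 = 766 × 1084 mm
R2: ⌊1084/2⌋ × 766 = 542 × 766 mm
R3: ⌊766/2⌋ × 542 = 383 × 542 mm
R4: ⌊542/2⌋ × 383 = 271 × 383 mm
R5: ⌊383/2⌋ × 271 = 191 × 271 mm
R6: ⌊271/2⌋ × 191 = 135 × 191 mm

135 × 191 mm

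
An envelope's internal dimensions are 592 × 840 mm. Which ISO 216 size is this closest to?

Aspect ratio 840/592 ≈ 1.419 — close to the ISO √2 ≈ 1.414.
In the A-series (A0 area = 1 m²): A1 = 594 × 841 mm.
Off by 3 mm total — nearest standard size.

A1 (594 × 841 mm)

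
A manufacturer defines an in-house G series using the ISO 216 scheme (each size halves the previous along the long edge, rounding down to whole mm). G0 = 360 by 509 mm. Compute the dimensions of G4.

90 × 127 mm

G1: ⌊509/2⌋ × 360 = 254 × 360 mm
G2: ⌊360/2⌋ × 254 = 180 × 254 mm
G3: ⌊254/2⌋ × 180 = 127 × 180 mm
G4: ⌊180/2⌋ × 127 = 90 × 127 mm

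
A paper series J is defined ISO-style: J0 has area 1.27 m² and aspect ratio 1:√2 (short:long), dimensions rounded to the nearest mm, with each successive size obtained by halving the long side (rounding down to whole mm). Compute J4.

237 × 335 mm

Let J0's short side be w mm. w · w√2 = 1.27 m² = 1,270,000 mm², so w ≈ 947.6 mm and w√2 ≈ 1340.2 mm → J0 = 948 × 1340 mm.
J1: ⌊1340/2⌋ × 948 = 670 × 948 mm
J2: ⌊948/2⌋ × 670 = 474 × 670 mm
J3: ⌊670/2⌋ × 474 = 335 × 474 mm
J4: ⌊474/2⌋ × 335 = 237 × 335 mm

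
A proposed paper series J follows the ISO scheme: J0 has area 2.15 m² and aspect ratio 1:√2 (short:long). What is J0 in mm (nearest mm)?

Let the short side be w mm. Then w · w√2 = 2.15 m² = 2,150,000 mm².
w² = 2,150,000/√2, so w ≈ 1233.0 mm; long side = w√2 ≈ 1743.7 mm.

1233 × 1744 mm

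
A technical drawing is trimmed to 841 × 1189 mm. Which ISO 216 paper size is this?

Aspect ratio 1189/841 ≈ 1.414 — close to the ISO √2 ≈ 1.414.
In the A-series (A0 area = 1 m²): A0 = 841 × 1189 mm.

A0 (841 × 1189 mm)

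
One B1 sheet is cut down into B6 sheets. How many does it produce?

Each ISO step halves the sheet: 1 × B1 → 2 × B2 → 4 × B3 → 8 × B4 → …
From B1 to B6 is 5 halving steps: 2^5 = 32.

32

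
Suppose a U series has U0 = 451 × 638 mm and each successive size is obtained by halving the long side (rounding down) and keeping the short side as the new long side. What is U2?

225 × 319 mm

U1: ⌊638/2⌋ × 451 = 319 × 451 mm
U2: ⌊451/2⌋ × 319 = 225 × 319 mm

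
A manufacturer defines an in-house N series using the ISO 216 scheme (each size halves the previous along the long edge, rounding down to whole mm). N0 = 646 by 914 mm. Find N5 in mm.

N1 = 457 × 646 mm (from N0 by 1 halving).
N2: ⌊646/2⌋ × 457 = 323 × 457 mm
N3: ⌊457/2⌋ × 323 = 228 × 323 mm
N4: ⌊323/2⌋ × 228 = 161 × 228 mm
N5: ⌊228/2⌋ × 161 = 114 × 161 mm

114 × 161 mm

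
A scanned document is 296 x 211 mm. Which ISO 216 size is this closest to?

Aspect ratio 296/211 ≈ 1.403 — close to the ISO √2 ≈ 1.414.
In the A-series (A0 area = 1 m²): A4 = 210 × 297 mm.
Off by 2 mm total — nearest standard size.

A4 (210 × 297 mm)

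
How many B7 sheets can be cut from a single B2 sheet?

32

Each ISO step halves the sheet: 1 × B2 → 2 × B3 → 4 × B4 → 8 × B5 → …
From B2 to B7 is 5 halving steps: 2^5 = 32.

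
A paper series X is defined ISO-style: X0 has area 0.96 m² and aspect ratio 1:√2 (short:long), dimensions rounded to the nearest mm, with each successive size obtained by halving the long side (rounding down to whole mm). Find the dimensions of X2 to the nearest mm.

412 × 582 mm

Let X0's short side be w mm. w · w√2 = 0.96 m² = 960,000 mm², so w ≈ 823.9 mm and w√2 ≈ 1165.2 mm → X0 = 824 × 1165 mm.
X1: ⌊1165/2⌋ × 824 = 582 × 824 mm
X2: ⌊824/2⌋ × 582 = 412 × 582 mm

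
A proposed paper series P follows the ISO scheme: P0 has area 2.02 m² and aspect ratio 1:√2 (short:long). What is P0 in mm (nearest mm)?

Let the short side be w mm. Then w · w√2 = 2.02 m² = 2,020,000 mm².
w² = 2,020,000/√2, so w ≈ 1195.1 mm; long side = w√2 ≈ 1690.2 mm.

1195 × 1690 mm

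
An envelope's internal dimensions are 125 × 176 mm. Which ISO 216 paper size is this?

Aspect ratio 176/125 ≈ 1.408 — close to the ISO √2 ≈ 1.414.
In the B-series (B0 = 1000 × 1414 mm): B6 = 125 × 176 mm.

B6 (125 × 176 mm)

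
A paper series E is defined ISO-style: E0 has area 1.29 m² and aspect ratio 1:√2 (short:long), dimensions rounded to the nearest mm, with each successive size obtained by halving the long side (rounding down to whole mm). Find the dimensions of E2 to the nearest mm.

Let E0's short side be w mm. w · w√2 = 1.29 m² = 1,290,000 mm², so w ≈ 955.1 mm and w√2 ≈ 1350.7 mm → E0 = 955 × 1351 mm.
E1: ⌊1351/2⌋ × 955 = 675 × 955 mm
E2: ⌊955/2⌋ × 675 = 477 × 675 mm

477 × 675 mm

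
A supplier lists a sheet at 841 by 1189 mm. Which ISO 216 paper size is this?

Aspect ratio 1189/841 ≈ 1.414 — close to the ISO √2 ≈ 1.414.
In the A-series (A0 area = 1 m²): A0 = 841 × 1189 mm.

A0 (841 × 1189 mm)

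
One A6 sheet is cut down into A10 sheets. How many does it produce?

Each ISO step halves the sheet: 1 × A6 → 2 × A7 → 4 × A8 → 8 × A9 → …
From A6 to A10 is 4 halving steps: 2^4 = 16.

16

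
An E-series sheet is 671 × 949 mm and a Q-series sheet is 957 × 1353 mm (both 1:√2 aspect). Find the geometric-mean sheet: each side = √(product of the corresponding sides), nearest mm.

801 × 1133 mm

Short side: √(671 · 957) = √642147 ≈ 801.3 → 801 mm
Long side: √(949 · 1353) = √1283997 ≈ 1133.1 → 1133 mm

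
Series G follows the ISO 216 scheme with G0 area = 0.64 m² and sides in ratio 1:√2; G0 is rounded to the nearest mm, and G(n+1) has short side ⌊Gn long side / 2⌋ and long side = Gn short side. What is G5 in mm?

118 × 168 mm

Let G0's short side be w mm. w · w√2 = 0.64 m² = 640,000 mm², so w ≈ 672.7 mm and w√2 ≈ 951.4 mm → G0 = 673 × 951 mm.
G1: ⌊951/2⌋ × 673 = 475 × 673 mm
G2: ⌊673/2⌋ × 475 = 336 × 475 mm
G3: ⌊475/2⌋ × 336 = 237 × 336 mm
G4: ⌊336/2⌋ × 237 = 168 × 237 mm
G5: ⌊237/2⌋ × 168 = 118 × 168 mm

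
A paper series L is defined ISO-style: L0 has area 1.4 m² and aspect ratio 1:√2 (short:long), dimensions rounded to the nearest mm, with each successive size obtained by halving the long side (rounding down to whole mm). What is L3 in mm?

351 × 497 mm

Let L0's short side be w mm. w · w√2 = 1.4 m² = 1,400,000 mm², so w ≈ 995.0 mm and w√2 ≈ 1407.1 mm → L0 = 995 × 1407 mm.
L1: ⌊1407/2⌋ × 995 = 703 × 995 mm
L2: ⌊995/2⌋ × 703 = 497 × 703 mm
L3: ⌊703/2⌋ × 497 = 351 × 497 mm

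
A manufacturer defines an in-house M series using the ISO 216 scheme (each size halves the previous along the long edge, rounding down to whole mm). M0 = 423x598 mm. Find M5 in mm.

74 × 105 mm

M1: ⌊598/2⌋ × 423 = 299 × 423 mm
M2: ⌊423/2⌋ × 299 = 211 × 299 mm
M3: ⌊299/2⌋ × 211 = 149 × 211 mm
M4: ⌊211/2⌋ × 149 = 105 × 149 mm
M5: ⌊149/2⌋ × 105 = 74 × 105 mm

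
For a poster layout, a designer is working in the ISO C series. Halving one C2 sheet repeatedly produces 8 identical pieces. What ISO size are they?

8 = 2^3, so 3 halving steps.
C2 → C3 → … → C5 after 3 steps.

C5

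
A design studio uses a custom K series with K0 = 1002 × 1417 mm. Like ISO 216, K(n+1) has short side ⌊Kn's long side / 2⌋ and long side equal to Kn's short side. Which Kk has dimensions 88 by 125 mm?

K0: 1002 × 1417 mm
K1: 708 × 1002 mm
K2: 501 × 708 mm
K3: 354 × 501 mm
K4: 250 × 354 mm
K5: 177 × 250 mm
K6: 125 × 177 mm
K7: 88 × 125 mm
K8: 62 × 88 mm
→ matches K7.

K7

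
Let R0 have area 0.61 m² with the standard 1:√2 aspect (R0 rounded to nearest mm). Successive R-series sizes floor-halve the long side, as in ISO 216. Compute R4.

164 × 232 mm

Let R0's short side be w mm. w · w√2 = 0.61 m² = 610,000 mm², so w ≈ 656.8 mm and w√2 ≈ 928.8 mm → R0 = 657 × 929 mm.
R1: ⌊929/2⌋ × 657 = 464 × 657 mm
R2: ⌊657/2⌋ × 464 = 328 × 464 mm
R3: ⌊464/2⌋ × 328 = 232 × 328 mm
R4: ⌊328/2⌋ × 232 = 164 × 232 mm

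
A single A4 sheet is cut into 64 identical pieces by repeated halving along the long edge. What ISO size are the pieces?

64 = 2^6, so 6 halving steps.
A4 → A5 → … → A10 after 6 steps.

A10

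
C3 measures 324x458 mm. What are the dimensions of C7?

81 × 114 mm

C4: ⌊458/2⌋ × 324 = 229 × 324 mm
C5: ⌊324/2⌋ × 229 = 162 × 229 mm
C6: ⌊229/2⌋ × 162 = 114 × 162 mm
C7: ⌊162/2⌋ × 114 = 81 × 114 mm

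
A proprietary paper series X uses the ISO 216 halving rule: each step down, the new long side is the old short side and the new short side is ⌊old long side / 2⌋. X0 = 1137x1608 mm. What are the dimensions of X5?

X1 = 804 × 1137 mm (from X0 by 1 halving).
X2: ⌊1137/2⌋ × 804 = 568 × 804 mm
X3: ⌊804/2⌋ × 568 = 402 × 568 mm
X4: ⌊568/2⌋ × 402 = 284 × 402 mm
X5: ⌊402/2⌋ × 284 = 201 × 284 mm

201 × 284 mm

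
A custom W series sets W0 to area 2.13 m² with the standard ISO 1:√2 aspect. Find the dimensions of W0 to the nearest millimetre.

1227 × 1736 mm

Let the short side be w mm. Then w · w√2 = 2.13 m² = 2,130,000 mm².
w² = 2,130,000/√2, so w ≈ 1227.2 mm; long side = w√2 ≈ 1735.6 mm.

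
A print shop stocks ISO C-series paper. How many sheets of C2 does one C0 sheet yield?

Each ISO step halves the sheet: 1 × C0 → 2 × C1 → 4 × C2
From C0 to C2 is 2 halving steps: 2^2 = 4.

4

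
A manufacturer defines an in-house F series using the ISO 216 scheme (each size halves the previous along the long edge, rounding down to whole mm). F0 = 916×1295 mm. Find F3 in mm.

323 × 458 mm

F1 = 647 × 916 mm (from F0 by 1 halving).
F2: ⌊916/2⌋ × 647 = 458 × 647 mm
F3: ⌊647/2⌋ × 458 = 323 × 458 mm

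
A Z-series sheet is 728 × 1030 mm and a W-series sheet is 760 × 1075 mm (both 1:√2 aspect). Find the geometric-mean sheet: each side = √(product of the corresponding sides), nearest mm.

744 × 1052 mm

Short side: √(728 · 760) = √553280 ≈ 743.8 → 744 mm
Long side: √(1030 · 1075) = √1107250 ≈ 1052.3 → 1052 mm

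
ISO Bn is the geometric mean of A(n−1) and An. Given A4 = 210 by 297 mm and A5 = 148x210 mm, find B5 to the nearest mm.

176 × 250 mm

Short side: √(210 · 148) = √31080 ≈ 176.3 → 176 mm
Long side: √(297 · 210) = √62370 ≈ 249.7 → 250 mm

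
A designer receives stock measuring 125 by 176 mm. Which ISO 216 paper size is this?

Aspect ratio 176/125 ≈ 1.408 — close to the ISO √2 ≈ 1.414.
In the B-series (B0 = 1000 × 1414 mm): B6 = 125 × 176 mm.

B6 (125 × 176 mm)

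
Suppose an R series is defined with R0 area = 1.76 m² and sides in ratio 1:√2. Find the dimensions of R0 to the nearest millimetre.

1116 × 1578 mm

Let the short side be w mm. Then w · w√2 = 1.76 m² = 1,760,000 mm².
w² = 1,760,000/√2, so w ≈ 1115.6 mm; long side = w√2 ≈ 1577.7 mm.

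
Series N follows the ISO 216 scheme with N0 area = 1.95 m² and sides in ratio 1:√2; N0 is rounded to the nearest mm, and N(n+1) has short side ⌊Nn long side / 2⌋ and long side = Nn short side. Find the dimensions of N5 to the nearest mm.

207 × 293 mm

Let N0's short side be w mm. w · w√2 = 1.95 m² = 1,950,000 mm², so w ≈ 1174.2 mm and w√2 ≈ 1660.6 mm → N0 = 1174 × 1661 mm.
N1: ⌊1661/2⌋ × 1174 = 830 × 1174 mm
N2: ⌊1174/2⌋ × 830 = 587 × 830 mm
N3: ⌊830/2⌋ × 587 = 415 × 587 mm
N4: ⌊587/2⌋ × 415 = 293 × 415 mm
N5: ⌊415/2⌋ × 293 = 207 × 293 mm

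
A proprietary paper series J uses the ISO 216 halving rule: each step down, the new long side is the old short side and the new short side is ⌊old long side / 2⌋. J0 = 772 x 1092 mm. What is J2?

J1: ⌊1092/2⌋ × 772 = 546 × 772 mm
J2: ⌊772/2⌋ × 546 = 386 × 546 mm

386 × 546 mm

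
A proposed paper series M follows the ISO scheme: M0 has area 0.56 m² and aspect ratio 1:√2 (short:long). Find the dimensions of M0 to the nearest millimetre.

629 × 890 mm

Let the short side be w mm. Then w · w√2 = 0.56 m² = 560,000 mm².
w² = 560,000/√2, so w ≈ 629.3 mm; long side = w√2 ≈ 889.9 mm.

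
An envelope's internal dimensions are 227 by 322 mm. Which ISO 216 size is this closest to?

C4 (229 × 324 mm)

Aspect ratio 322/227 ≈ 1.419 — close to the ISO √2 ≈ 1.414.
In the C-series (envelope sizes, between A and B): C4 = 229 × 324 mm.
Off by 4 mm total — nearest standard size.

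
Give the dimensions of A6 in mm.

105 × 148 mm

A0 = 841 × 1189 mm (A0 has area 1 m², aspect 1:√2).
A1: ⌊1189/2⌋ × 841 = 594 × 841 mm
A2: ⌊841/2⌋ × 594 = 420 × 594 mm
A3: ⌊594/2⌋ × 420 = 297 × 420 mm
A4: ⌊420/2⌋ × 297 = 210 × 297 mm
A5: ⌊297/2⌋ × 210 = 148 × 210 mm
A6: ⌊210/2⌋ × 148 = 105 × 148 mm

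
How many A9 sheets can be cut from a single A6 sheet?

8

Each ISO step halves the sheet: 1 × A6 → 2 × A7 → 4 × A8 → 8 × A9
From A6 to A9 is 3 halving steps: 2^3 = 8.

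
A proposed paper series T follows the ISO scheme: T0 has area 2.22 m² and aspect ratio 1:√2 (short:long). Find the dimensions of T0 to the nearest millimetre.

Let the short side be w mm. Then w · w√2 = 2.22 m² = 2,220,000 mm².
w² = 2,220,000/√2, so w ≈ 1252.9 mm; long side = w√2 ≈ 1771.9 mm.

1253 × 1772 mm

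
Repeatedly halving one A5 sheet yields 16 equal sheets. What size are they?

16 = 2^4, so 4 halving steps.
A5 → A6 → … → A9 after 4 steps.

A9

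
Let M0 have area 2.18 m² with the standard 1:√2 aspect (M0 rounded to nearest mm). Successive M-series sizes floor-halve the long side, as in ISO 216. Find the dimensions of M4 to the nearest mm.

Let M0's short side be w mm. w · w√2 = 2.18 m² = 2,180,000 mm², so w ≈ 1241.6 mm and w√2 ≈ 1755.8 mm → M0 = 1242 × 1756 mm.
M1: ⌊1756/2⌋ × 1242 = 878 × 1242 mm
M2: ⌊1242/2⌋ × 878 = 621 × 878 mm
M3: ⌊878/2⌋ × 621 = 439 × 621 mm
M4: ⌊621/2⌋ × 439 = 310 × 439 mm

310 × 439 mm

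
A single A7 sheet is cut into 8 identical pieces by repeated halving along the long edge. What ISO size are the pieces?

8 = 2^3, so 3 halving steps.
A7 → A8 → … → A10 after 3 steps.

A10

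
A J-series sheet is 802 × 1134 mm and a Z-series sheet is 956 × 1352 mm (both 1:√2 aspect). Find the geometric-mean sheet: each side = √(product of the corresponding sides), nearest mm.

Short side: √(802 · 956) = √766712 ≈ 875.6 → 876 mm
Long side: √(1134 · 1352) = √1533168 ≈ 1238.2 → 1238 mm

876 × 1238 mm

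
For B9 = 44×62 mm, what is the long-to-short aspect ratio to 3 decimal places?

1.409

62 / 44 = 1.409
ISO 216 targets √2 ≈ 1.414; the -0.005 deviation is from mm rounding.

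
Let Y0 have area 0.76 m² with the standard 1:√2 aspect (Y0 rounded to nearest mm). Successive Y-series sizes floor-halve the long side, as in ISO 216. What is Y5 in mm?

129 × 183 mm

Let Y0's short side be w mm. w · w√2 = 0.76 m² = 760,000 mm², so w ≈ 733.1 mm and w√2 ≈ 1036.7 mm → Y0 = 733 × 1037 mm.
Y1: ⌊1037/2⌋ × 733 = 518 × 733 mm
Y2: ⌊733/2⌋ × 518 = 366 × 518 mm
Y3: ⌊518/2⌋ × 366 = 259 × 366 mm
Y4: ⌊366/2⌋ × 259 = 183 × 259 mm
Y5: ⌊259/2⌋ × 183 = 129 × 183 mm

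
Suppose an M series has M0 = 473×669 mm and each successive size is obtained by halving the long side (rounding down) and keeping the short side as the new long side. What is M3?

M1: ⌊669/2⌋ × 473 = 334 × 473 mm
M2: ⌊473/2⌋ × 334 = 236 × 334 mm
M3: ⌊334/2⌋ × 236 = 167 × 236 mm

167 × 236 mm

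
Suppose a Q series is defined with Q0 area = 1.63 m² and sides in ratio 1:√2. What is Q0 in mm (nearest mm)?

Let the short side be w mm. Then w · w√2 = 1.63 m² = 1,630,000 mm².
w² = 1,630,000/√2, so w ≈ 1073.6 mm; long side = w√2 ≈ 1518.3 mm.

1074 × 1518 mm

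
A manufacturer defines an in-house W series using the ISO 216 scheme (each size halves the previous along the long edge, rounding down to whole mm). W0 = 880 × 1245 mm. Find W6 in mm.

110 × 155 mm

W1: ⌊1245/2⌋ × 880 = 622 × 880 mm
W2: ⌊880/2⌋ × 622 = 440 × 622 mm
W3: ⌊622/2⌋ × 440 = 311 × 440 mm
W4: ⌊440/2⌋ × 311 = 220 × 311 mm
W5: ⌊311/2⌋ × 220 = 155 × 220 mm
W6: ⌊220/2⌋ × 155 = 110 × 155 mm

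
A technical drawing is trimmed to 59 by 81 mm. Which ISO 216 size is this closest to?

C8 (57 × 81 mm)

Aspect ratio 81/59 ≈ 1.373 (ISO target is √2 ≈ 1.414).
In the C-series (envelope sizes, between A and B): C8 = 57 × 81 mm.
Off by 2 mm total — nearest standard size.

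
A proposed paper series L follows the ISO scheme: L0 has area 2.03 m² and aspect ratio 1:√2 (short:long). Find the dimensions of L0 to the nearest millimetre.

Let the short side be w mm. Then w · w√2 = 2.03 m² = 2,030,000 mm².
w² = 2,030,000/√2, so w ≈ 1198.1 mm; long side = w√2 ≈ 1694.4 mm.

1198 × 1694 mm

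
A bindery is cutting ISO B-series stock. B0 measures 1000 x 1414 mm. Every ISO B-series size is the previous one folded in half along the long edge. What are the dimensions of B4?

250 × 353 mm

B1: ⌊1414/2⌋ × 1000 = 707 × 1000 mm
B2: ⌊1000/2⌋ × 707 = 500 × 707 mm
B3: ⌊707/2⌋ × 500 = 353 × 500 mm
B4: ⌊500/2⌋ × 353 = 250 × 353 mm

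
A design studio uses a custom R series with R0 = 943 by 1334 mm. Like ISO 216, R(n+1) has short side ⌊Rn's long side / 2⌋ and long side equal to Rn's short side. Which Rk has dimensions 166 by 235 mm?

R0: 943 × 1334 mm
R1: 667 × 943 mm
R2: 471 × 667 mm
R3: 333 × 471 mm
R4: 235 × 333 mm
R5: 166 × 235 mm
R6: 117 × 166 mm
→ matches R5.

R5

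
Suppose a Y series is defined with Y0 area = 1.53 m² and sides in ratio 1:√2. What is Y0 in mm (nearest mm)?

Let the short side be w mm. Then w · w√2 = 1.53 m² = 1,530,000 mm².
w² = 1,530,000/√2, so w ≈ 1040.1 mm; long side = w√2 ≈ 1471.0 mm.

1040 × 1471 mm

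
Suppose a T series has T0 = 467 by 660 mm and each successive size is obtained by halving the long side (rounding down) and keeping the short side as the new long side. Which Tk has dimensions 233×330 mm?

T0: 467 × 660 mm
T1: 330 × 467 mm
T2: 233 × 330 mm
T3: 165 × 233 mm
→ matches T2.

T2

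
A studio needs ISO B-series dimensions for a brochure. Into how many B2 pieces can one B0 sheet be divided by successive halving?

Each ISO step halves the sheet: 1 × B0 → 2 × B1 → 4 × B2
From B0 to B2 is 2 halving steps: 2^2 = 4.

4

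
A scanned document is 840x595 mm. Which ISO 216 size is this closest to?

Aspect ratio 840/595 ≈ 1.412 — close to the ISO √2 ≈ 1.414.
In the A-series (A0 area = 1 m²): A1 = 594 × 841 mm.
Off by 2 mm total — nearest standard size.

A1 (594 × 841 mm)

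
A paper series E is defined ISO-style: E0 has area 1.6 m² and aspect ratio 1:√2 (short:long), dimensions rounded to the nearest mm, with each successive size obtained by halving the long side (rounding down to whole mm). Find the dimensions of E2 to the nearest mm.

Let E0's short side be w mm. w · w√2 = 1.6 m² = 1,600,000 mm², so w ≈ 1063.7 mm and w√2 ≈ 1504.2 mm → E0 = 1064 × 1504 mm.
E1: ⌊1504/2⌋ × 1064 = 752 × 1064 mm
E2: ⌊1064/2⌋ × 752 = 532 × 752 mm

532 × 752 mm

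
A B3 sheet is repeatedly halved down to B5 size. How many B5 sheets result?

4

B3 = 353 × 500 mm; B5 = 176 × 250 mm.
Each halving step doubles the count; 2 steps from B3 to B5.
2^2 = 4.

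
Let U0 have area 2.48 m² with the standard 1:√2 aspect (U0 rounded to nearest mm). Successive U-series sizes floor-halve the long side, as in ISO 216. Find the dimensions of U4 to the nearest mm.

Let U0's short side be w mm. w · w√2 = 2.48 m² = 2,480,000 mm², so w ≈ 1324.2 mm and w√2 ≈ 1872.8 mm → U0 = 1324 × 1873 mm.
U1: ⌊1873/2⌋ × 1324 = 936 × 1324 mm
U2: ⌊1324/2⌋ × 936 = 662 × 936 mm
U3: ⌊936/2⌋ × 662 = 468 × 662 mm
U4: ⌊662/2⌋ × 468 = 331 × 468 mm

331 × 468 mm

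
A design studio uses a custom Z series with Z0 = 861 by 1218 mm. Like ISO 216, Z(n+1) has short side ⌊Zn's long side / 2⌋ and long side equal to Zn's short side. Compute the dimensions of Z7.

76 × 107 mm

Z1 = 609 × 861 mm (from Z0 by 1 halving).
Z2: ⌊861/2⌋ × 609 = 430 × 609 mm
Z3: ⌊609/2⌋ × 430 = 304 × 430 mm
Z4: ⌊430/2⌋ × 304 = 215 × 304 mm
Z5: ⌊304/2⌋ × 215 = 152 × 215 mm
Z6: ⌊215/2⌋ × 152 = 107 × 152 mm
Z7: ⌊152/2⌋ × 107 = 76 × 107 mm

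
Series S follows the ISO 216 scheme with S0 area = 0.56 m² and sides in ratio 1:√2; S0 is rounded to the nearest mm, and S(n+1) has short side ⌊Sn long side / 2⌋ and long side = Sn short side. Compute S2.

314 × 445 mm

Let S0's short side be w mm. w · w√2 = 0.56 m² = 560,000 mm², so w ≈ 629.3 mm and w√2 ≈ 889.9 mm → S0 = 629 × 890 mm.
S1: ⌊890/2⌋ × 629 = 445 × 629 mm
S2: ⌊629/2⌋ × 445 = 314 × 445 mm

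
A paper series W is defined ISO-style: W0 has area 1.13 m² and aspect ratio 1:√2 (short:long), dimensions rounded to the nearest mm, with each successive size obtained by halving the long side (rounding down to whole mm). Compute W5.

Let W0's short side be w mm. w · w√2 = 1.13 m² = 1,130,000 mm², so w ≈ 893.9 mm and w√2 ≈ 1264.1 mm → W0 = 894 × 1264 mm.
W1: ⌊1264/2⌋ × 894 = 632 × 894 mm
W2: ⌊894/2⌋ × 632 = 447 × 632 mm
W3: ⌊632/2⌋ × 447 = 316 × 447 mm
W4: ⌊447/2⌋ × 316 = 223 × 316 mm
W5: ⌊316/2⌋ × 223 = 158 × 223 mm

158 × 223 mm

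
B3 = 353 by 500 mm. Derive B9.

44 × 62 mm

B4: ⌊500/2⌋ × 353 = 250 × 353 mm
B5: ⌊353/2⌋ × 250 = 176 × 250 mm
B6: ⌊250/2⌋ × 176 = 125 × 176 mm
B7: ⌊176/2⌋ × 125 = 88 × 125 mm
B8: ⌊125/2⌋ × 88 = 62 × 88 mm
B9: ⌊88/2⌋ × 62 = 44 × 62 mm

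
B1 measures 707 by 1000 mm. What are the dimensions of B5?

B2: ⌊1000/2⌋ × 707 = 500 × 707 mm
B3: ⌊707/2⌋ × 500 = 353 × 500 mm
B4: ⌊500/2⌋ × 353 = 250 × 353 mm
B5: ⌊353/2⌋ × 250 = 176 × 250 mm

176 × 250 mm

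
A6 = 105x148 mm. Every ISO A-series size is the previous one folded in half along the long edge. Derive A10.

A7: ⌊148/2⌋ × 105 = 74 × 105 mm
A8: ⌊105/2⌋ × 74 = 52 × 74 mm
A9: ⌊74/2⌋ × 52 = 37 × 52 mm
A10: ⌊52/2⌋ × 37 = 26 × 37 mm

26 × 37 mm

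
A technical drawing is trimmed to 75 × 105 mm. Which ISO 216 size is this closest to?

Aspect ratio 105/75 ≈ 1.400 — close to the ISO √2 ≈ 1.414.
In the A-series (A0 area = 1 m²): A7 = 74 × 105 mm.
Off by 1 mm total — nearest standard size.

A7 (74 × 105 mm)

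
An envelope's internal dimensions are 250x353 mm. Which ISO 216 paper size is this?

B4 (250 × 353 mm)

Aspect ratio 353/250 ≈ 1.412 — close to the ISO √2 ≈ 1.414.
In the B-series (B0 = 1000 × 1414 mm): B4 = 250 × 353 mm.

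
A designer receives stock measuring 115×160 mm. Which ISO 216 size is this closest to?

Aspect ratio 160/115 ≈ 1.391 (ISO target is √2 ≈ 1.414).
In the C-series (envelope sizes, between A and B): C6 = 114 × 162 mm.
Off by 3 mm total — nearest standard size.

C6 (114 × 162 mm)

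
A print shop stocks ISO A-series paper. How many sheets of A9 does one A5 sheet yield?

16

Each ISO step halves the sheet: 1 × A5 → 2 × A6 → 4 × A7 → 8 × A8 → …
From A5 to A9 is 4 halving steps: 2^4 = 16.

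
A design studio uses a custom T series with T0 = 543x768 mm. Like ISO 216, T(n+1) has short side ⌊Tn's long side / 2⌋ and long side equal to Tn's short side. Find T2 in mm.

271 × 384 mm

T1: ⌊768/2⌋ × 543 = 384 × 543 mm
T2: ⌊543/2⌋ × 384 = 271 × 384 mm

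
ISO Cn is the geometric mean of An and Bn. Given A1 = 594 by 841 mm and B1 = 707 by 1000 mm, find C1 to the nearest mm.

Short side: √(594 · 707) = √419958 ≈ 648.0 → 648 mm
Long side: √(841 · 1000) = √841000 ≈ 917.1 → 917 mm

648 × 917 mm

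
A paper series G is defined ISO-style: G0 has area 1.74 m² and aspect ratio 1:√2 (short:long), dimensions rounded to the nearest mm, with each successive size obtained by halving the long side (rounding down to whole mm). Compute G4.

277 × 392 mm

Let G0's short side be w mm. w · w√2 = 1.74 m² = 1,740,000 mm², so w ≈ 1109.2 mm and w√2 ≈ 1568.7 mm → G0 = 1109 × 1569 mm.
G1: ⌊1569/2⌋ × 1109 = 784 × 1109 mm
G2: ⌊1109/2⌋ × 784 = 554 × 784 mm
G3: ⌊784/2⌋ × 554 = 392 × 554 mm
G4: ⌊554/2⌋ × 392 = 277 × 392 mm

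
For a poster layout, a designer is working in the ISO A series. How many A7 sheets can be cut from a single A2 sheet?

Each ISO step halves the sheet: 1 × A2 → 2 × A3 → 4 × A4 → 8 × A5 → …
From A2 to A7 is 5 halving steps: 2^5 = 32.

32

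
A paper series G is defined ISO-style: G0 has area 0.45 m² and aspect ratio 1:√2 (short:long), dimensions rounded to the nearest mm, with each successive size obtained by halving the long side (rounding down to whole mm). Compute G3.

199 × 282 mm

Let G0's short side be w mm. w · w√2 = 0.45 m² = 450,000 mm², so w ≈ 564.1 mm and w√2 ≈ 797.7 mm → G0 = 564 × 798 mm.
G1: ⌊798/2⌋ × 564 = 399 × 564 mm
G2: ⌊564/2⌋ × 399 = 282 × 399 mm
G3: ⌊399/2⌋ × 282 = 199 × 282 mm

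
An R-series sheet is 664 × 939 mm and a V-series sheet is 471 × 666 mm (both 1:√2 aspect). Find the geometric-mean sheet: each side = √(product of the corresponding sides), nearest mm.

Short side: √(664 · 471) = √312744 ≈ 559.2 → 559 mm
Long side: √(939 · 666) = √625374 ≈ 790.8 → 791 mm

559 × 791 mm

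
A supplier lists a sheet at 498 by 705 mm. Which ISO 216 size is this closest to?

B2 (500 × 707 mm)

Aspect ratio 705/498 ≈ 1.416 — close to the ISO √2 ≈ 1.414.
In the B-series (B0 = 1000 × 1414 mm): B2 = 500 × 707 mm.
Off by 4 mm total — nearest standard size.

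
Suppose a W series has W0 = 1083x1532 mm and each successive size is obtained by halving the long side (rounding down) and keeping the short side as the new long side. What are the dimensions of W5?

191 × 270 mm

W1: ⌊1532/2⌋ × 1083 = 766 × 1083 mm
W2: ⌊1083/2⌋ × 766 = 541 × 766 mm
W3: ⌊766/2⌋ × 541 = 383 × 541 mm
W4: ⌊541/2⌋ × 383 = 270 × 383 mm
W5: ⌊383/2⌋ × 270 = 191 × 270 mm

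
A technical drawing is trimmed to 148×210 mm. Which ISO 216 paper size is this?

Aspect ratio 210/148 ≈ 1.419 — close to the ISO √2 ≈ 1.414.
In the A-series (A0 area = 1 m²): A5 = 148 × 210 mm.

A5 (148 × 210 mm)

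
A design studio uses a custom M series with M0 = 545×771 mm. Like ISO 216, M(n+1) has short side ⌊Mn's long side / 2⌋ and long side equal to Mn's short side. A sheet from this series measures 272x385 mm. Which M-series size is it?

M0: 545 × 771 mm
M1: 385 × 545 mm
M2: 272 × 385 mm
M3: 192 × 272 mm
→ matches M2.

M2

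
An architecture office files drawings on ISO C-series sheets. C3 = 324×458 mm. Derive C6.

114 × 162 mm

C4: ⌊458/2⌋ × 324 = 229 × 324 mm
C5: ⌊324/2⌋ × 229 = 162 × 229 mm
C6: ⌊229/2⌋ × 162 = 114 × 162 mm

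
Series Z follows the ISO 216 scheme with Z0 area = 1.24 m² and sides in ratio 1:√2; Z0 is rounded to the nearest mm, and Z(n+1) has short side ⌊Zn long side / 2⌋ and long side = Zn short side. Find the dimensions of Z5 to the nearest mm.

Let Z0's short side be w mm. w · w√2 = 1.24 m² = 1,240,000 mm², so w ≈ 936.4 mm and w√2 ≈ 1324.2 mm → Z0 = 936 × 1324 mm.
Z1: ⌊1324/2⌋ × 936 = 662 × 936 mm
Z2: ⌊936/2⌋ × 662 = 468 × 662 mm
Z3: ⌊662/2⌋ × 468 = 331 × 468 mm
Z4: ⌊468/2⌋ × 331 = 234 × 331 mm
Z5: ⌊331/2⌋ × 234 = 165 × 234 mm

165 × 234 mm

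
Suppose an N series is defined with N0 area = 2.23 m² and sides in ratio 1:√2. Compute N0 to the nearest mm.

Let the short side be w mm. Then w · w√2 = 2.23 m² = 2,230,000 mm².
w² = 2,230,000/√2, so w ≈ 1255.7 mm; long side = w√2 ≈ 1775.9 mm.

1256 × 1776 mm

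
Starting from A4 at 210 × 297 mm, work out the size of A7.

74 × 105 mm

A5: ⌊297/2⌋ × 210 = 148 × 210 mm
A6: ⌊210/2⌋ × 148 = 105 × 148 mm
A7: ⌊148/2⌋ × 105 = 74 × 105 mm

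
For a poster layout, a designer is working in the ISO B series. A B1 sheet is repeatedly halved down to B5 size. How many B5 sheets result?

Each ISO step halves the sheet: 1 × B1 → 2 × B2 → 4 × B3 → 8 × B4 → …
From B1 to B5 is 4 halving steps: 2^4 = 16.

16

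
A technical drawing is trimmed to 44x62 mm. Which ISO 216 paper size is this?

B9 (44 × 62 mm)

Aspect ratio 62/44 ≈ 1.409 — close to the ISO √2 ≈ 1.414.
In the B-series (B0 = 1000 × 1414 mm): B9 = 44 × 62 mm.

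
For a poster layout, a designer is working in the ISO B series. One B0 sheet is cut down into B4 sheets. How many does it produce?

16

B0 = 1000 × 1414 mm; B4 = 250 × 353 mm.
Each halving step doubles the count; 4 steps from B0 to B4.
2^4 = 16.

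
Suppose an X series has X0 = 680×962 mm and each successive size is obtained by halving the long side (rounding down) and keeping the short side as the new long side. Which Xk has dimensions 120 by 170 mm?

X5

X0: 680 × 962 mm
X1: 481 × 680 mm
X2: 340 × 481 mm
X3: 240 × 340 mm
X4: 170 × 240 mm
X5: 120 × 170 mm
X6: 85 × 120 mm
→ matches X5.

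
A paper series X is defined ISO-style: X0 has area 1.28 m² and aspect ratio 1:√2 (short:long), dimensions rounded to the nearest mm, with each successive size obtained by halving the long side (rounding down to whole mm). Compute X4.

237 × 336 mm

Let X0's short side be w mm. w · w√2 = 1.28 m² = 1,280,000 mm², so w ≈ 951.4 mm and w√2 ≈ 1345.4 mm → X0 = 951 × 1345 mm.
X1: ⌊1345/2⌋ × 951 = 672 × 951 mm
X2: ⌊951/2⌋ × 672 = 475 × 672 mm
X3: ⌊672/2⌋ × 475 = 336 × 475 mm
X4: ⌊475/2⌋ × 336 = 237 × 336 mm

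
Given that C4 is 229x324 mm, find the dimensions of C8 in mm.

C5: ⌊324/2⌋ × 229 = 162 × 229 mm
C6: ⌊229/2⌋ × 162 = 114 × 162 mm
C7: ⌊162/2⌋ × 114 = 81 × 114 mm
C8: ⌊114/2⌋ × 81 = 57 × 81 mm

57 × 81 mm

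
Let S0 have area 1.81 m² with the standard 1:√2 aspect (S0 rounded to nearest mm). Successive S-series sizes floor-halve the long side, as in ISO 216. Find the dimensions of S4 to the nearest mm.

Let S0's short side be w mm. w · w√2 = 1.81 m² = 1,810,000 mm², so w ≈ 1131.3 mm and w√2 ≈ 1599.9 mm → S0 = 1131 × 1600 mm.
S1: ⌊1600/2⌋ × 1131 = 800 × 1131 mm
S2: ⌊1131/2⌋ × 800 = 565 × 800 mm
S3: ⌊800/2⌋ × 565 = 400 × 565 mm
S4: ⌊565/2⌋ × 400 = 282 × 400 mm

282 × 400 mm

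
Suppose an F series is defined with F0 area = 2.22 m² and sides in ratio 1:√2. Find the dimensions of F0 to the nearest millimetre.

1253 × 1772 mm

Let the short side be w mm. Then w · w√2 = 2.22 m² = 2,220,000 mm².
w² = 2,220,000/√2, so w ≈ 1252.9 mm; long side = w√2 ≈ 1771.9 mm.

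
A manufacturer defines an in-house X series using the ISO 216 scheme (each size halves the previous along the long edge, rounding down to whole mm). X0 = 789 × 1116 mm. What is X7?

X1 = 558 × 789 mm (from X0 by 1 halving).
X2: ⌊789/2⌋ × 558 = 394 × 558 mm
X3: ⌊558/2⌋ × 394 = 279 × 394 mm
X4: ⌊394/2⌋ × 279 = 197 × 279 mm
X5: ⌊279/2⌋ × 197 = 139 × 197 mm
X6: ⌊197/2⌋ × 139 = 98 × 139 mm
X7: ⌊139/2⌋ × 98 = 69 × 98 mm

69 × 98 mm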